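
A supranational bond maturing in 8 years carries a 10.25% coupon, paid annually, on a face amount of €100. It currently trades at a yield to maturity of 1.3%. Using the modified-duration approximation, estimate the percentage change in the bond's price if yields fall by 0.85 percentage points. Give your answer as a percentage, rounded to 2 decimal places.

+5.33%

Periodic yield y = 0.013. Modified duration first:
  t   CF        PV=CF/(1+0.013)^t    t·PV
  1        10.25        10.1185        10.1185
  2        10.25         9.9886        19.9772
  3        10.25         9.8604        29.5813
  4        10.25         9.7339        38.9355
  5        10.25         9.6090        48.0448
  6        10.25         9.4857        56.9139
  7        10.25         9.3639        65.5474
  8       110.25        99.4267       795.4136
  Σ                    167.5866     1,064.5323
P = 167.5866; D_Mac = 6.35213 yrs; D_mod = 6.35213/(1+0.013) = 6.27061 yrs.
ΔP/P ≈ -D_mod · Δy = -6.27061 × (-0.0085) = +0.053300 = +5.3300%.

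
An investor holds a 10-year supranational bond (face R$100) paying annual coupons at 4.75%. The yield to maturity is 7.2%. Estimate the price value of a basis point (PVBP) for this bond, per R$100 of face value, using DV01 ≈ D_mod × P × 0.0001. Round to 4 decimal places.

R$0.0617

Periodic yield y = 0.072.
  t   CF        PV=CF/(1+0.072)^t    t·PV
  1         4.75         4.4310         4.4310
  2         4.75         4.1334         8.2667
  3         4.75         3.8558        11.5673
  4         4.75         3.5968        14.3871
  5         4.75         3.3552        16.7760
  6         4.75         3.1299        18.7792
  7         4.75         2.9196        20.4375
  8         4.75         2.7235        21.7884
  9         4.75         2.5406        22.8656
  10      104.75        52.2644       522.6443
  Σ                     82.9502       661.9431
P = 82.9502; D_Mac = 7.98001 yrs; D_mod = 7.44404 yrs.
DV01 ≈ 7.44404 × 82.9502 × 0.0001 = 0.061748.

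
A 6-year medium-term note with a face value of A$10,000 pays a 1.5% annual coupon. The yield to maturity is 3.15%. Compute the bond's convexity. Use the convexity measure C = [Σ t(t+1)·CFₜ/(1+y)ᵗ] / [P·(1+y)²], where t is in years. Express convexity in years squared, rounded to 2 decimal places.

With y = 0.0315:
  t   CF        PV=CF/(1+0.0315)^t    t·PV        t(t+1)·PV
  1       150.00       145.4193       145.4193         290.8386
  2       150.00       140.9785       281.9569         845.8708
  3       150.00       136.6733       410.0198       1,640.0792
  4       150.00       132.4995       529.9981       2,649.9906
  5       150.00       128.4533       642.2663       3,853.5975
  6    10,150.00     8,426.5664    50,559.3985     353,915.7897
  Σ                  9,110.5902    52,569.0589     363,196.1663
P = 9,110.5902.
Convexity = Σ t(t+1)·PV / [P·(1+y)²] = 363,196.1663 / (9,110.5902 × 1.063992) = 37.46763.

37.47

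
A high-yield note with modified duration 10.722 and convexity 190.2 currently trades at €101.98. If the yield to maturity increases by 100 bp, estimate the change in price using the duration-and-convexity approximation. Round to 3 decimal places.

-€9.964

Duration effect: -D_mod·Δy = -10.722 × (+0.01) = -0.107220
Convexity effect: ½·C·(Δy)² = 0.5 × 190.2 × (0.01)² = +0.0095100
ΔP/P ≈ -0.107220 + 0.0095100 = -0.097710
ΔP ≈ 101.98 × (-0.097710) = -9.9644658.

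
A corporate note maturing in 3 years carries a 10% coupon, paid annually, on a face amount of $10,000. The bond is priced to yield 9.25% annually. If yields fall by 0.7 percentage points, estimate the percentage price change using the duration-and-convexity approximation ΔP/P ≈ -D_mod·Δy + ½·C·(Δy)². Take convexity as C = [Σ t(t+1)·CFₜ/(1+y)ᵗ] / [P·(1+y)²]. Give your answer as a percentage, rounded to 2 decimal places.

With y = 0.0925:
  t   CF        PV=CF/(1+0.0925)^t    t·PV        t(t+1)·PV
  1     1,000.00       915.3318       915.3318       1,830.6636
  2     1,000.00       837.8323     1,675.6646       5,026.9939
  3    11,000.00     8,435.8403    25,307.5208     101,230.0833
  Σ                 10,189.0044    27,898.5173     108,087.7408
P = 10,189.0044; D_Mac = 2.73810 yrs; D_mod = 2.50627 yrs; C = 8.88795.
Duration effect: -2.50627 × (-0.007) = +0.017544
Convexity effect: 0.5 × 8.88795 × (-0.007)² = +0.0002178
ΔP/P ≈ +0.017544 + 0.0002178 = +0.017762 = +1.7762%.

+1.78%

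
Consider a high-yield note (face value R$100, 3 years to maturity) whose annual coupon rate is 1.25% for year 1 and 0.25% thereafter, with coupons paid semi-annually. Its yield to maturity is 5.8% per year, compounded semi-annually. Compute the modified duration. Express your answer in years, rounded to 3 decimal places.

Periodic yield y = 0.029. First find Macaulay duration:
  t   CF        PV=CF/(1+0.029)^t    t·PV
  1        0.625         0.6074         0.6074
  2        0.625         0.5903         1.1805
  3        0.125         0.1147         0.3442
  4        0.125         0.1115         0.4460
  5        0.125         0.1084         0.5418
  6      100.125        84.3432       506.0594
  Σ                     85.8755       509.1793
P = 85.8755; Macaulay duration = 509.1793 / 85.8755 = 5.92928 half-year periods = 2.96464 years.
Modified duration = D_Mac / (1 + y) = 2.96464 / 1.029 = 2.88109 years.

2.881 years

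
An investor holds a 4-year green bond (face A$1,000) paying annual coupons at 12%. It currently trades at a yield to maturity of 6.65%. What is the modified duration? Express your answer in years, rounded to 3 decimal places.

3.237 years

Periodic yield y = 0.0665. First find Macaulay duration:
  t   CF        PV=CF/(1+0.0665)^t    t·PV
  1       120.00       112.5176       112.5176
  2       120.00       105.5017       211.0034
  3       120.00        98.9233       296.7699
  4     1,120.00       865.7143     3,462.8571
  Σ                  1,182.6569     4,083.1481
P = 1,182.6569; Macaulay duration = 4,083.1481 / 1,182.6569 = 3.45252 years.
Modified duration = D_Mac / (1 + y) = 3.45252 / 1.0665 = 3.23724 years.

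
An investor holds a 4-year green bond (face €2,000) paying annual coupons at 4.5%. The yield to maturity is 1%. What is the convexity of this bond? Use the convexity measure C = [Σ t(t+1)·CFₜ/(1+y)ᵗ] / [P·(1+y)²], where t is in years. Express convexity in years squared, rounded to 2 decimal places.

With y = 0.01:
  t   CF        PV=CF/(1+0.01)^t    t·PV        t(t+1)·PV
  1        90.00        89.1089        89.1089         178.2178
  2        90.00        88.2266       176.4533         529.3599
  3        90.00        87.3531       262.0593       1,048.2374
  4     2,090.00     2,008.4489     8,033.7957      40,168.9784
  Σ                  2,273.1376     8,561.4172      41,924.7934
P = 2,273.1376.
Convexity = Σ t(t+1)·PV / [P·(1+y)²] = 41,924.7934 / (2,273.1376 × 1.020100) = 18.08017.

18.08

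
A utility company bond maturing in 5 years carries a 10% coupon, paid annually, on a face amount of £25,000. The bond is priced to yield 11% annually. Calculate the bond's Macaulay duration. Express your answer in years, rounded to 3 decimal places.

Periodic yield y = 0.11. Discount each cash flow and weight by its year:
  t   CF        PV=CF/(1+0.11)^t    t·PV
  1     2,500.00     2,252.2523     2,252.2523
  2     2,500.00     2,029.0561     4,058.1122
  3     2,500.00     1,827.9785     5,483.9354
  4     2,500.00     1,646.8274     6,587.3097
  5    27,500.00    16,319.9115    81,599.5576
  Σ                 24,076.0257    99,981.1671
Price P = Σ PV = 24,076.0257.
Macaulay duration = Σ(t·PV) / P = 99,981.1671 / 24,076.0257 = 4.15273 years.

4.153 years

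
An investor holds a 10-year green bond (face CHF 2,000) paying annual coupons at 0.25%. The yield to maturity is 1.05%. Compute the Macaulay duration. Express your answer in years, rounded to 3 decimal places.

9.883 years

Periodic yield y = 0.0105. Discount each cash flow and weight by its year:
  t   CF        PV=CF/(1+0.0105)^t    t·PV
  1         5.00         4.9480         4.9480
  2         5.00         4.8966         9.7933
  3         5.00         4.8458        14.5373
  4         5.00         4.7954        19.1816
  5         5.00         4.7456        23.7279
  6         5.00         4.6963        28.1776
  7         5.00         4.6475        32.5322
  8         5.00         4.5992        36.7934
  9         5.00         4.5514        40.9624
  10    2,005.00     1,806.1391    18,061.3912
  Σ                  1,848.8648    18,272.0447
Price P = Σ PV = 1,848.8648.
Macaulay duration = Σ(t·PV) / P = 18,272.0447 / 1,848.8648 = 9.88285 years.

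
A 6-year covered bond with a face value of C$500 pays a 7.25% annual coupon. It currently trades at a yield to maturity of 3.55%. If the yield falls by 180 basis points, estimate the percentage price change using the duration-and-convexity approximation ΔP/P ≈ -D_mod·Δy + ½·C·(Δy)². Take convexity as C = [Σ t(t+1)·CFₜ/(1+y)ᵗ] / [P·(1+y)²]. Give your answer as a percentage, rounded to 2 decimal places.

+9.49%

With y = 0.0355:
  t   CF        PV=CF/(1+0.0355)^t    t·PV        t(t+1)·PV
  1        36.25        35.0072        35.0072          70.0145
  2        36.25        33.8071        67.6142         202.8425
  3        36.25        32.6481        97.9443         391.7770
  4        36.25        31.5288       126.1152         630.5762
  5        36.25        30.4479       152.2396         913.4373
  6       536.25       434.9774     2,609.8644      18,269.0505
  Σ                    598.4165     3,088.7848      20,477.6981
P = 598.4165; D_Mac = 5.16160 yrs; D_mod = 4.98464 yrs; C = 31.91371.
Duration effect: -4.98464 × (-0.018) = +0.089724
Convexity effect: 0.5 × 31.91371 × (-0.018)² = +0.0051700
ΔP/P ≈ +0.089724 + 0.0051700 = +0.094894 = +9.4894%.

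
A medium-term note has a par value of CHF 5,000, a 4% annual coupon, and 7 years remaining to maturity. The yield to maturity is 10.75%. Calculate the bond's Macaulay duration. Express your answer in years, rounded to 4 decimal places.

6.0476 years

Periodic yield y = 0.1075. Discount each cash flow and weight by its year:
  t   CF        PV=CF/(1+0.1075)^t    t·PV
  1       200.00       180.5869       180.5869
  2       200.00       163.0582       326.1163
  3       200.00       147.2308       441.6925
  4       200.00       132.9398       531.7592
  5       200.00       120.0359       600.1797
  6       200.00       108.3846       650.3076
  7     5,200.00     2,544.4692    17,811.2844
  Σ                  3,396.7055    20,541.9268
Price P = Σ PV = 3,396.7055.
Macaulay duration = Σ(t·PV) / P = 20,541.9268 / 3,396.7055 = 6.04760 years.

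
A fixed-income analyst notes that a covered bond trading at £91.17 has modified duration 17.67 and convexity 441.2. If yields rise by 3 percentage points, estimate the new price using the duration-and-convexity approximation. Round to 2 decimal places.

Duration effect: -D_mod·Δy = -17.67 × (+0.03) = -0.530100
Convexity effect: ½·C·(Δy)² = 0.5 × 441.2 × (0.03)² = +0.1985400
ΔP/P ≈ -0.530100 + 0.1985400 = -0.331560
New price ≈ 91.17 × (1 - 0.331560) = 60.9416748.

£60.94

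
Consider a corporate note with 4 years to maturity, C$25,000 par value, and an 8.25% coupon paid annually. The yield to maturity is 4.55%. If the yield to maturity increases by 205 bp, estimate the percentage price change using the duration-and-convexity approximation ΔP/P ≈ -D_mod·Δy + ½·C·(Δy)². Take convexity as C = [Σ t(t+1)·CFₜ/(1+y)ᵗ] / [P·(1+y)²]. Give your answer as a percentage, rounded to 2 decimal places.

-6.71%

With y = 0.0455:
  t   CF        PV=CF/(1+0.0455)^t    t·PV        t(t+1)·PV
  1     2,062.50     1,972.7403     1,972.7403       3,945.4806
  2     2,062.50     1,886.8870     3,773.7739      11,321.3218
  3     2,062.50     1,804.7699     5,414.3098      21,657.2391
  4    27,062.50    22,650.1856    90,600.7424     453,003.7120
  Σ                 28,314.5828   101,761.5664     489,927.7535
P = 28,314.5828; D_Mac = 3.59396 yrs; D_mod = 3.43755 yrs; C = 15.82974.
Duration effect: -3.43755 × (+0.0205) = -0.070470
Convexity effect: 0.5 × 15.82974 × (0.0205)² = +0.0033262
ΔP/P ≈ -0.070470 + 0.0033262 = -0.067144 = -6.7144%.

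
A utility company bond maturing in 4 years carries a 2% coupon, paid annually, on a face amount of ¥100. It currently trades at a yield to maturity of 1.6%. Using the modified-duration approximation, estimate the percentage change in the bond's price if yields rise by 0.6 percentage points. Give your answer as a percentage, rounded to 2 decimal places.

-2.29%

Periodic yield y = 0.016. Modified duration first:
  t   CF        PV=CF/(1+0.016)^t    t·PV
  1         2.00         1.9685         1.9685
  2         2.00         1.9375         3.8750
  3         2.00         1.9070         5.7210
  4       102.00        95.7250       382.9000
  Σ                    101.5380       394.4645
P = 101.5380; D_Mac = 3.88490 yrs; D_mod = 3.88490/(1+0.016) = 3.82372 yrs.
ΔP/P ≈ -D_mod · Δy = -3.82372 × (+0.006) = -0.022942 = -2.2942%.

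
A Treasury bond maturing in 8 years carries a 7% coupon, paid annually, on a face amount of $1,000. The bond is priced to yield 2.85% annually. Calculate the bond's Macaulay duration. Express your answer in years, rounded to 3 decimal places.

Periodic yield y = 0.0285. Discount each cash flow and weight by its year:
  t   CF        PV=CF/(1+0.0285)^t    t·PV
  1        70.00        68.0603        68.0603
  2        70.00        66.1743       132.3486
  3        70.00        64.3406       193.0218
  4        70.00        62.5577       250.2308
  5        70.00        60.8242       304.1211
  6        70.00        59.1388       354.8326
  7        70.00        57.5000       402.5001
  8     1,070.00       854.5735     6,836.5878
  Σ                  1,293.1694     8,541.7032
Price P = Σ PV = 1,293.1694.
Macaulay duration = Σ(t·PV) / P = 8,541.7032 / 1,293.1694 = 6.60525 years.

6.605 years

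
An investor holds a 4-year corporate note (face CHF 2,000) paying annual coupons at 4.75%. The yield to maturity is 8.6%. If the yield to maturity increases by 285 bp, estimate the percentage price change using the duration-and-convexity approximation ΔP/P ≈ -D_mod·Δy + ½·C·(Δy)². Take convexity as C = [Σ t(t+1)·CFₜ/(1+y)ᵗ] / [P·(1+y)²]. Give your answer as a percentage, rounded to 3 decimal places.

-9.126%

With y = 0.086:
  t   CF        PV=CF/(1+0.086)^t    t·PV        t(t+1)·PV
  1        95.00        87.4770        87.4770         174.9540
  2        95.00        80.5497       161.0994         483.2982
  3        95.00        74.1710       222.5130         890.0520
  4     2,095.00     1,506.1379     6,024.5514      30,122.7572
  Σ                  1,748.3355     6,495.6408      31,671.0614
P = 1,748.3355; D_Mac = 3.71533 yrs; D_mod = 3.42111 yrs; C = 15.35954.
Duration effect: -3.42111 × (+0.0285) = -0.097502
Convexity effect: 0.5 × 15.35954 × (0.0285)² = +0.0062379
ΔP/P ≈ -0.097502 + 0.0062379 = -0.091264 = -9.1264%.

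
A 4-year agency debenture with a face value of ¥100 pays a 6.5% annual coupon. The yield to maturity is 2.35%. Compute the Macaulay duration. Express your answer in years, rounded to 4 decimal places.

3.6756 years

Periodic yield y = 0.0235. Discount each cash flow and weight by its year:
  t   CF        PV=CF/(1+0.0235)^t    t·PV
  1         6.50         6.3508         6.3508
  2         6.50         6.2049        12.4099
  3         6.50         6.0625        18.1874
  4       106.50        97.0506       388.2024
  Σ                    115.6688       425.1505
Price P = Σ PV = 115.6688.
Macaulay duration = Σ(t·PV) / P = 425.1505 / 115.6688 = 3.67559 years.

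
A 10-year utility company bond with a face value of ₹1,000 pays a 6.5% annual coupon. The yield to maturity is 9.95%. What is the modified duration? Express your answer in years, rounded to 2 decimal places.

6.66 years

Periodic yield y = 0.0995. First find Macaulay duration:
  t   CF        PV=CF/(1+0.0995)^t    t·PV
  1        65.00        59.1178        59.1178
  2        65.00        53.7679       107.5358
  3        65.00        48.9021       146.7063
  4        65.00        44.4767       177.9067
  5        65.00        40.4517       202.2587
  6        65.00        36.7910       220.7462
  7        65.00        33.4616       234.2312
  8        65.00        30.4335       243.4678
  9        65.00        27.6794       249.1144
  10    1,065.00       412.4747     4,124.7466
  Σ                    787.5563     5,765.8314
P = 787.5563; Macaulay duration = 5,765.8314 / 787.5563 = 7.32117 years.
Modified duration = D_Mac / (1 + y) = 7.32117 / 1.0995 = 6.65863 years.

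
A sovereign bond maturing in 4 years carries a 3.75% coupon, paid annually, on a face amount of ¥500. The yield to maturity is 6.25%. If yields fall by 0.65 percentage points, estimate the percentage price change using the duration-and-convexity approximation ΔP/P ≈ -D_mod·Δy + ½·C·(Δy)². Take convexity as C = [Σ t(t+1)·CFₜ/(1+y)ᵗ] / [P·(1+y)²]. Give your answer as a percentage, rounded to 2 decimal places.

+2.35%

With y = 0.0625:
  t   CF        PV=CF/(1+0.0625)^t    t·PV        t(t+1)·PV
  1        18.75        17.6471        17.6471          35.2941
  2        18.75        16.6090        33.2180          99.6540
  3        18.75        15.6320        46.8960         187.5840
  4       518.75       407.0449     1,628.1797       8,140.8987
  Σ                    456.9330     1,725.9408       8,463.4308
P = 456.9330; D_Mac = 3.77723 yrs; D_mod = 3.55504 yrs; C = 16.40726.
Duration effect: -3.55504 × (-0.0065) = +0.023108
Convexity effect: 0.5 × 16.40726 × (-0.0065)² = +0.0003466
ΔP/P ≈ +0.023108 + 0.0003466 = +0.023454 = +2.3454%.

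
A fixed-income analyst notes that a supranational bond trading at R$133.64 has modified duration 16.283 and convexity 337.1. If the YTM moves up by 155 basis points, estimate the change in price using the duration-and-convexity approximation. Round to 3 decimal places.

-R$28.317

Duration effect: -D_mod·Δy = -16.283 × (+0.0155) = -0.2523865
Convexity effect: ½·C·(Δy)² = 0.5 × 337.1 × (0.0155)² = +0.0404941375
ΔP/P ≈ -0.2523865 + 0.0404941375 = -0.2118923625
ΔP ≈ 133.64 × (-0.2118923625) = -28.3172953245.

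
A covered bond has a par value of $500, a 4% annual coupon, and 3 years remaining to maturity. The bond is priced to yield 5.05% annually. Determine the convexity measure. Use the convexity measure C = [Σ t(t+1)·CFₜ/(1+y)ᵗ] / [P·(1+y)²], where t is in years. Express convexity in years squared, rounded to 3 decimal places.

With y = 0.0505:
  t   CF        PV=CF/(1+0.0505)^t    t·PV        t(t+1)·PV
  1        20.00        19.0386        19.0386          38.0771
  2        20.00        18.1233        36.2467         108.7400
  3       520.00       448.5545     1,345.6634       5,382.6534
  Σ                    485.7163     1,400.9486       5,529.4705
P = 485.7163.
Convexity = Σ t(t+1)·PV / [P·(1+y)²] = 5,529.4705 / (485.7163 × 1.103550) = 10.31594.

10.316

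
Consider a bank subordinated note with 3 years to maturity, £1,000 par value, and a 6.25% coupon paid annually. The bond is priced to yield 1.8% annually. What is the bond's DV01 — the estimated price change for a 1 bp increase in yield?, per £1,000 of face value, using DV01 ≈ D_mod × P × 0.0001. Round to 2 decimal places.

£0.31

Periodic yield y = 0.018.
  t   CF        PV=CF/(1+0.018)^t    t·PV
  1        62.50        61.3949        61.3949
  2        62.50        60.3093       120.6186
  3     1,062.50     1,007.1302     3,021.3905
  Σ                  1,128.8344     3,203.4040
P = 1,128.8344; D_Mac = 2.83780 yrs; D_mod = 2.78762 yrs.
DV01 ≈ 2.78762 × 1,128.8344 × 0.0001 = 0.314676.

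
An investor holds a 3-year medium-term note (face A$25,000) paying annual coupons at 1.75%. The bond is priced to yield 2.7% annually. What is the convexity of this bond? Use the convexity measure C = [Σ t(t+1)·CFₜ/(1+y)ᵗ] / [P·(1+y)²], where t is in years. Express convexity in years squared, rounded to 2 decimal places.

With y = 0.027:
  t   CF        PV=CF/(1+0.027)^t    t·PV        t(t+1)·PV
  1       437.50       425.9981       425.9981         851.9961
  2       437.50       414.7985       829.5970       2,488.7910
  3    25,437.50    23,483.5146    70,450.5439     281,802.1757
  Σ                 24,324.3112    71,706.1390     285,142.9628
P = 24,324.3112.
Convexity = Σ t(t+1)·PV / [P·(1+y)²] = 285,142.9628 / (24,324.3112 × 1.054729) = 11.11428.

11.11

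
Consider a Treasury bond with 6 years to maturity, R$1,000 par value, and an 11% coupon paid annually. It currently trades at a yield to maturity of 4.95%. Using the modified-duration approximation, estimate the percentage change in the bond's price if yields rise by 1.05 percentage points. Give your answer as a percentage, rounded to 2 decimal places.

-4.87%

Periodic yield y = 0.0495. Modified duration first:
  t   CF        PV=CF/(1+0.0495)^t    t·PV
  1       110.00       104.8118       104.8118
  2       110.00        99.8683       199.7367
  3       110.00        95.1580       285.4740
  4       110.00        90.6699       362.6794
  5       110.00        86.3934       431.9669
  6     1,110.00       830.6696     4,984.0177
  Σ                  1,307.5710     6,368.6865
P = 1,307.5710; D_Mac = 4.87062 yrs; D_mod = 4.87062/(1+0.0495) = 4.64090 yrs.
ΔP/P ≈ -D_mod · Δy = -4.64090 × (+0.0105) = -0.048729 = -4.8729%.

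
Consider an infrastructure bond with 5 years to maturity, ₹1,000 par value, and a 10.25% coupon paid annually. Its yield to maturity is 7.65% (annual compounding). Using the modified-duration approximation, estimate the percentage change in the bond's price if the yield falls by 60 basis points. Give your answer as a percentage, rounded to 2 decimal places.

Periodic yield y = 0.0765. Modified duration first:
  t   CF        PV=CF/(1+0.0765)^t    t·PV
  1       102.50        95.2160        95.2160
  2       102.50        88.4496       176.8992
  3       102.50        82.1640       246.4921
  4       102.50        76.3252       305.3006
  5     1,102.50       762.6204     3,813.1021
  Σ                  1,104.7752     4,637.0100
P = 1,104.7752; D_Mac = 4.19724 yrs; D_mod = 4.19724/(1+0.0765) = 3.89897 yrs.
ΔP/P ≈ -D_mod · Δy = -3.89897 × (-0.006) = +0.023394 = +2.3394%.

+2.34%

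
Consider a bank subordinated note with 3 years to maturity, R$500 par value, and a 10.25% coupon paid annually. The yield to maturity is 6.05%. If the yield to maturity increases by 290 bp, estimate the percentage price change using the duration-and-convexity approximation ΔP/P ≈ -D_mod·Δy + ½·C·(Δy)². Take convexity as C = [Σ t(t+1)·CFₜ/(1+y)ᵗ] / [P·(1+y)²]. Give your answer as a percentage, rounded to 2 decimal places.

With y = 0.0605:
  t   CF        PV=CF/(1+0.0605)^t    t·PV        t(t+1)·PV
  1        51.25        48.3263        48.3263          96.6525
  2        51.25        45.5693        91.1386         273.4159
  3       551.25       462.1858     1,386.5574       5,546.2294
  Σ                    556.0814     1,526.0223       5,916.2978
P = 556.0814; D_Mac = 2.74424 yrs; D_mod = 2.58769 yrs; C = 9.45998.
Duration effect: -2.58769 × (+0.029) = -0.075043
Convexity effect: 0.5 × 9.45998 × (0.029)² = +0.0039779
ΔP/P ≈ -0.075043 + 0.0039779 = -0.071065 = -7.1065%.

-7.11%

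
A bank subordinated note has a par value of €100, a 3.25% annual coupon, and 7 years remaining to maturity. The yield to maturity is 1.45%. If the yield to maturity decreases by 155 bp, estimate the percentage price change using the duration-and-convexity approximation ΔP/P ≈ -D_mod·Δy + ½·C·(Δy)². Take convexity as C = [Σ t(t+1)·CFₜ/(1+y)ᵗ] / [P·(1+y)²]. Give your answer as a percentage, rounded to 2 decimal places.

With y = 0.0145:
  t   CF        PV=CF/(1+0.0145)^t    t·PV        t(t+1)·PV
  1         3.25         3.2035         3.2035           6.4071
  2         3.25         3.1578         6.3155          18.9466
  3         3.25         3.1126         9.3379          37.3515
  4         3.25         3.0681        12.2726          61.3628
  5         3.25         3.0243        15.1214          90.7286
  6         3.25         2.9811        17.8864         125.2046
  7       103.25        93.3524       653.4671       5,227.7370
  Σ                    111.8999       717.6044       5,567.7382
P = 111.8999; D_Mac = 6.41292 yrs; D_mod = 6.32126 yrs; C = 48.34428.
Duration effect: -6.32126 × (-0.0155) = +0.097979
Convexity effect: 0.5 × 48.34428 × (-0.0155)² = +0.0058074
ΔP/P ≈ +0.097979 + 0.0058074 = +0.103787 = +10.3787%.

+10.38%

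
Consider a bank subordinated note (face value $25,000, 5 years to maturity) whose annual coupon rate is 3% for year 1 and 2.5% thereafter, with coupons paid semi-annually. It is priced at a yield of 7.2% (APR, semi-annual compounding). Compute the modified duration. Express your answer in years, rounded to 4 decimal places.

4.5070 years

Periodic yield y = 0.036. First find Macaulay duration:
  t   CF        PV=CF/(1+0.036)^t    t·PV
  1       375.00       361.9691       361.9691
  2       375.00       349.3910       698.7821
  3       312.50       281.0417       843.1251
  4       312.50       271.2758     1,085.1031
  5       312.50       261.8492     1,309.2460
  6       312.50       252.7502     1,516.5011
  7       312.50       243.9674     1,707.7715
  8       312.50       235.4897     1,883.9179
  9       312.50       227.3067     2,045.7602
  10   25,312.50    17,772.0484   177,720.4837
  Σ                 20,257.0891   189,172.6597
P = 20,257.0891; Macaulay duration = 189,172.6597 / 20,257.0891 = 9.33859 half-year periods = 4.66930 years.
Modified duration = D_Mac / (1 + y) = 4.66930 / 1.036 = 4.50704 years.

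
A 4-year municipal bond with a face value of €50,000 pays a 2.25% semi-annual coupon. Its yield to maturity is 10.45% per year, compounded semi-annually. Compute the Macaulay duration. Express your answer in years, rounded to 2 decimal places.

Periodic yield y = 0.05225. Discount each cash flow and weight by its period:
  t   CF        PV=CF/(1+0.05225)^t    t·PV
  1       562.50       534.5688       534.5688
  2       562.50       508.0245     1,016.0490
  3       562.50       482.7983     1,448.3949
  4       562.50       458.8247     1,835.2988
  5       562.50       436.0415     2,180.2076
  6       562.50       414.3897     2,486.3380
  7       562.50       393.8129     2,756.6906
  8    50,562.50    33,641.6326   269,133.0608
  Σ                 36,870.0930   281,390.6085
Price P = Σ PV = 36,870.0930.
Macaulay duration = Σ(t·PV) / P = 281,390.6085 / 36,870.0930 = 7.63195 half-year periods.
In years: 7.63195 / 2 = 3.81597 years.

3.82 years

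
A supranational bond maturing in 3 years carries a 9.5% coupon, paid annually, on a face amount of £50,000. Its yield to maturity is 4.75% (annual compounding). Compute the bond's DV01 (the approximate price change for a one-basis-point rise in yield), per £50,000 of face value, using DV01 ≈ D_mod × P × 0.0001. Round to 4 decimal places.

£14.9018

Periodic yield y = 0.0475.
  t   CF        PV=CF/(1+0.0475)^t    t·PV
  1     4,750.00     4,534.6062     4,534.6062
  2     4,750.00     4,328.9797     8,657.9593
  3    54,750.00    47,634.5458   142,903.6374
  Σ                 56,498.1317   156,096.2030
P = 56,498.1317; D_Mac = 2.76286 yrs; D_mod = 2.63757 yrs.
DV01 ≈ 2.63757 × 56,498.1317 × 0.0001 = 14.901785.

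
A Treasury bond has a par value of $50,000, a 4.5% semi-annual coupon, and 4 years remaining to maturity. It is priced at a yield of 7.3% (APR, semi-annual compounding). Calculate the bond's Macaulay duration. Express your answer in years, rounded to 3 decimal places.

3.687 years

Periodic yield y = 0.0365. Discount each cash flow and weight by its period:
  t   CF        PV=CF/(1+0.0365)^t    t·PV
  1     1,125.00     1,085.3835     1,085.3835
  2     1,125.00     1,047.1621     2,094.3242
  3     1,125.00     1,010.2866     3,030.8599
  4     1,125.00       974.7097     3,898.8389
  5     1,125.00       940.3856     4,701.9282
  6     1,125.00       907.2703     5,443.6217
  7     1,125.00       875.3211     6,127.2474
  8    51,125.00    38,377.6935   307,021.5476
  Σ                 45,218.2124   333,403.7514
Price P = Σ PV = 45,218.2124.
Macaulay duration = Σ(t·PV) / P = 333,403.7514 / 45,218.2124 = 7.37322 half-year periods.
In years: 7.37322 / 2 = 3.68661 years.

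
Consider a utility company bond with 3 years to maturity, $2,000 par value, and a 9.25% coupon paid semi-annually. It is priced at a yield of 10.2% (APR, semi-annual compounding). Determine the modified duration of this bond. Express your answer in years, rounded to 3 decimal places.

Periodic yield y = 0.051. First find Macaulay duration:
  t   CF        PV=CF/(1+0.051)^t    t·PV
  1        92.50        88.0114        88.0114
  2        92.50        83.7406       167.4813
  3        92.50        79.6771       239.0313
  4        92.50        75.8108       303.2431
  5        92.50        72.1320       360.6601
  6     2,092.50     1,552.5628     9,315.3767
  Σ                  1,951.9347    10,473.8039
P = 1,951.9347; Macaulay duration = 10,473.8039 / 1,951.9347 = 5.36586 half-year periods = 2.68293 years.
Modified duration = D_Mac / (1 + y) = 2.68293 / 1.051 = 2.55274 years.

2.553 years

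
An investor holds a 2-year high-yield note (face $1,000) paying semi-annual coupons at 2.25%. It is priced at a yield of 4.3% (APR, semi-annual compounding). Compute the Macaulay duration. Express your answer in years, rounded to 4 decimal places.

1.9661 years

Periodic yield y = 0.0215. Discount each cash flow and weight by its period:
  t   CF        PV=CF/(1+0.0215)^t    t·PV
  1        11.25        11.0132        11.0132
  2        11.25        10.7814        21.5628
  3        11.25        10.5545        31.6635
  4     1,011.25       928.7633     3,715.0532
  Σ                    961.1124     3,779.2928
Price P = Σ PV = 961.1124.
Macaulay duration = Σ(t·PV) / P = 3,779.2928 / 961.1124 = 3.93221 half-year periods.
In years: 3.93221 / 2 = 1.96610 years.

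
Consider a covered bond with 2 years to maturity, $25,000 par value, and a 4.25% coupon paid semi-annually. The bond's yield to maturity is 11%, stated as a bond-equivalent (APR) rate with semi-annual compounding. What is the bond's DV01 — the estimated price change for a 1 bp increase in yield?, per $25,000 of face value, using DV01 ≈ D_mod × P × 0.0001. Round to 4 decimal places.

$4.0404

Periodic yield y = 0.055.
  t   CF        PV=CF/(1+0.055)^t    t·PV
  1       531.25       503.5545       503.5545
  2       531.25       477.3028       954.6057
  3       531.25       452.4198     1,357.2593
  4    25,531.25    20,609.2525    82,437.0099
  Σ                 22,042.5296    85,252.4294
P = 22,042.5296; D_Mac = 3.86763 half-year periods = 1.93382 yrs; D_mod = 1.83300 yrs.
DV01 ≈ 1.83300 × 22,042.5296 × 0.0001 = 4.040399.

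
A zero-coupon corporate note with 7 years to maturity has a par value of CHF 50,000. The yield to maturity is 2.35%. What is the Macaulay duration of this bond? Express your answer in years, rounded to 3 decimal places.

7.000 years

A zero-coupon bond has a single cash flow at maturity, so its Macaulay duration equals its maturity: 7 years.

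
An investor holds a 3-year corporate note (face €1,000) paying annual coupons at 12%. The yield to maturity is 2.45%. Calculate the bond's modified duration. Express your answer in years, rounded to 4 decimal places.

Periodic yield y = 0.0245. First find Macaulay duration:
  t   CF        PV=CF/(1+0.0245)^t    t·PV
  1       120.00       117.1303       117.1303
  2       120.00       114.3292       228.6585
  3     1,120.00     1,041.5548     3,124.6645
  Σ                  1,273.0144     3,470.4533
P = 1,273.0144; Macaulay duration = 3,470.4533 / 1,273.0144 = 2.72617 years.
Modified duration = D_Mac / (1 + y) = 2.72617 / 1.0245 = 2.66098 years.

2.6610 years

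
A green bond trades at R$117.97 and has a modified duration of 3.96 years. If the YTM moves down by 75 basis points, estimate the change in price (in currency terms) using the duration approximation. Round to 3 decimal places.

Duration approximation: ΔP/P ≈ -D_mod · Δy = -3.96 × (-0.0075) = +0.029700.
ΔP ≈ 117.97 × (+0.029700) = +3.503709.

+R$3.504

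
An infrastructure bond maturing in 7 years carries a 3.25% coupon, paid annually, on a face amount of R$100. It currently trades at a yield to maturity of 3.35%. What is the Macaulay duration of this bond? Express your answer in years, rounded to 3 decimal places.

6.370 years

Periodic yield y = 0.0335. Discount each cash flow and weight by its year:
  t   CF        PV=CF/(1+0.0335)^t    t·PV
  1         3.25         3.1447         3.1447
  2         3.25         3.0427         6.0854
  3         3.25         2.9441         8.8323
  4         3.25         2.8487        11.3947
  5         3.25         2.7563        13.7816
  6         3.25         2.6670        16.0019
  7       103.25        81.9817       573.8716
  Σ                     99.3851       633.1122
Price P = Σ PV = 99.3851.
Macaulay duration = Σ(t·PV) / P = 633.1122 / 99.3851 = 6.37029 years.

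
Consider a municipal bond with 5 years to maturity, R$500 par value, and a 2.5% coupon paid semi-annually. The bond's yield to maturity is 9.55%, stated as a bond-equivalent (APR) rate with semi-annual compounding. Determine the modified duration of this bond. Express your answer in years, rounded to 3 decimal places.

Periodic yield y = 0.04775. First find Macaulay duration:
  t   CF        PV=CF/(1+0.04775)^t    t·PV
  1         6.25         5.9652         5.9652
  2         6.25         5.6933        11.3866
  3         6.25         5.4338        16.3015
  4         6.25         5.1862        20.7448
  5         6.25         4.9498        24.7492
  6         6.25         4.7243        28.3456
  7         6.25         4.5090        31.5627
  8         6.25         4.3035        34.4278
  9         6.25         4.1073        36.9661
  10      506.25       317.5326     3,175.3262
  Σ                    362.4050     3,385.7756
P = 362.4050; Macaulay duration = 3,385.7756 / 362.4050 = 9.34252 half-year periods = 4.67126 years.
Modified duration = D_Mac / (1 + y) = 4.67126 / 1.04775 = 4.45837 years.

4.458 years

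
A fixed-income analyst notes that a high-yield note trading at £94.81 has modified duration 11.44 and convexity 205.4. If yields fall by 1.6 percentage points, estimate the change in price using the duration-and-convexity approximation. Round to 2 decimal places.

+£19.85

Duration effect: -D_mod·Δy = -11.44 × (-0.016) = +0.183040
Convexity effect: ½·C·(Δy)² = 0.5 × 205.4 × (-0.016)² = +0.0262912
ΔP/P ≈ +0.183040 + 0.0262912 = +0.2093312
ΔP ≈ 94.81 × (+0.2093312) = +19.846691072.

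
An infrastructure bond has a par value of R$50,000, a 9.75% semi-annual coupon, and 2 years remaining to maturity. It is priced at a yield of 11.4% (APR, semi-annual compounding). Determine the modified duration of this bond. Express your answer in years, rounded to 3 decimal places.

Periodic yield y = 0.057. First find Macaulay duration:
  t   CF        PV=CF/(1+0.057)^t    t·PV
  1     2,437.50     2,306.0549     2,306.0549
  2     2,437.50     2,181.6981     4,363.3962
  3     2,437.50     2,064.0474     6,192.1421
  4    52,437.50    42,008.9696   168,035.8783
  Σ                 48,560.7699   180,897.4715
P = 48,560.7699; Macaulay duration = 180,897.4715 / 48,560.7699 = 3.72518 half-year periods = 1.86259 years.
Modified duration = D_Mac / (1 + y) = 1.86259 / 1.057 = 1.76215 years.

1.762 years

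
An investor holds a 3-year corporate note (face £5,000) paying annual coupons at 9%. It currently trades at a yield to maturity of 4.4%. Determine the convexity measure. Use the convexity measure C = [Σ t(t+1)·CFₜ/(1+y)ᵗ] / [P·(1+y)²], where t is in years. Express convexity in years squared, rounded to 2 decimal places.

With y = 0.044:
  t   CF        PV=CF/(1+0.044)^t    t·PV        t(t+1)·PV
  1       450.00       431.0345       431.0345         862.0690
  2       450.00       412.8683       825.7366       2,477.2097
  3     5,450.00     4,789.5533    14,368.6598      57,474.6390
  Σ                  5,633.4560    15,625.4308      60,813.9177
P = 5,633.4560.
Convexity = Σ t(t+1)·PV / [P·(1+y)²] = 60,813.9177 / (5,633.4560 × 1.089936) = 9.90438.

9.90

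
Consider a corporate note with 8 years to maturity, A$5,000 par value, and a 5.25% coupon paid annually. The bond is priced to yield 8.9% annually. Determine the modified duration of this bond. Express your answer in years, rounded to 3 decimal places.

6.021 years

Periodic yield y = 0.089. First find Macaulay duration:
  t   CF        PV=CF/(1+0.089)^t    t·PV
  1       262.50       241.0468       241.0468
  2       262.50       221.3470       442.6939
  3       262.50       203.2571       609.7712
  4       262.50       186.6456       746.5825
  5       262.50       171.3917       856.9587
  6       262.50       157.3845       944.3072
  7       262.50       144.5221     1,011.6544
  8     5,262.50     2,660.5356    21,284.2846
  Σ                  3,986.1304    26,137.2994
P = 3,986.1304; Macaulay duration = 26,137.2994 / 3,986.1304 = 6.55706 years.
Modified duration = D_Mac / (1 + y) = 6.55706 / 1.089 = 6.02118 years.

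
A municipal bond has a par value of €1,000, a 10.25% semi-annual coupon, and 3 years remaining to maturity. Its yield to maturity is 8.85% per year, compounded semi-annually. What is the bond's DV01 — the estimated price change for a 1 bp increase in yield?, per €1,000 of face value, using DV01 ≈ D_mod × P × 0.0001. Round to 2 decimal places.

Periodic yield y = 0.04425.
  t   CF        PV=CF/(1+0.04425)^t    t·PV
  1        51.25        49.0783        49.0783
  2        51.25        46.9986        93.9972
  3        51.25        45.0070       135.0211
  4        51.25        43.0999       172.3995
  5        51.25        41.2735       206.3676
  6     1,051.25       810.7353     4,864.4120
  Σ                  1,036.1926     5,521.2757
P = 1,036.1926; D_Mac = 5.32843 half-year periods = 2.66421 yrs; D_mod = 2.55132 yrs.
DV01 ≈ 2.55132 × 1,036.1926 × 0.0001 = 0.264366.

€0.26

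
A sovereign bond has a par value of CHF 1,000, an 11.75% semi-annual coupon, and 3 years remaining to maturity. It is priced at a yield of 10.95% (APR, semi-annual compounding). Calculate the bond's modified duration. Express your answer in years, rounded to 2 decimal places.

Periodic yield y = 0.05475. First find Macaulay duration:
  t   CF        PV=CF/(1+0.05475)^t    t·PV
  1        58.75        55.7004        55.7004
  2        58.75        52.8091       105.6182
  3        58.75        50.0679       150.2037
  4        58.75        47.4690       189.8758
  5        58.75        45.0049       225.0247
  6     1,058.75       768.9467     4,613.6800
  Σ                  1,019.9980     5,340.1028
P = 1,019.9980; Macaulay duration = 5,340.1028 / 1,019.9980 = 5.23541 half-year periods = 2.61770 years.
Modified duration = D_Mac / (1 + y) = 2.61770 / 1.05475 = 2.48182 years.

2.48 years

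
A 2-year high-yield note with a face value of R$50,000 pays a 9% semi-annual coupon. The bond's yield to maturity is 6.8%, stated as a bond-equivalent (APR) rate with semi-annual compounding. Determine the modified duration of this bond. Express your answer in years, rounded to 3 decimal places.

1.816 years

Periodic yield y = 0.034. First find Macaulay duration:
  t   CF        PV=CF/(1+0.034)^t    t·PV
  1     2,250.00     2,176.0155     2,176.0155
  2     2,250.00     2,104.4637     4,208.9274
  3     2,250.00     2,035.2647     6,105.7941
  4    52,250.00    45,709.2547   182,837.0187
  Σ                 52,024.9986   195,327.7557
P = 52,024.9986; Macaulay duration = 195,327.7557 / 52,024.9986 = 3.75450 half-year periods = 1.87725 years.
Modified duration = D_Mac / (1 + y) = 1.87725 / 1.034 = 1.81552 years.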